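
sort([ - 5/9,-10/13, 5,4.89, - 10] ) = [ - 10, - 10/13, - 5/9,4.89,5 ] 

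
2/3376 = 1/1688 = 0.00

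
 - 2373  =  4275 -6648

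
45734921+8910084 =54645005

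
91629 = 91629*1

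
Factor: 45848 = 2^3*11^1*521^1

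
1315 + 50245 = 51560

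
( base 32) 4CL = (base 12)2731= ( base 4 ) 1012111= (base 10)4501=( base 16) 1195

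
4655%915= 80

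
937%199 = 141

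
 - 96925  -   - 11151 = - 85774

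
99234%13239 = 6561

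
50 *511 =25550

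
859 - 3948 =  - 3089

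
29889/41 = 729  =  729.00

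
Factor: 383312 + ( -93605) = 289707= 3^1*11^1*8779^1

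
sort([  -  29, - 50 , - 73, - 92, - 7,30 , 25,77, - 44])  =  [  -  92,-73, - 50,-44, -29, - 7, 25,30,77] 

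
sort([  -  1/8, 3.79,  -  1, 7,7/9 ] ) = [  -  1,  -  1/8, 7/9, 3.79,  7]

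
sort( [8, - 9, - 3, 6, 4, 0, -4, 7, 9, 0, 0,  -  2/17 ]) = [-9,  -  4, - 3 ,  -  2/17, 0,0, 0 , 4, 6,7,8, 9 ] 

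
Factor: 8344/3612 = 298/129 =2^1*3^ (- 1)*43^( - 1)*149^1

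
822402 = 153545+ 668857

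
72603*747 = 54234441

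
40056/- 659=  - 61+143/659 =- 60.78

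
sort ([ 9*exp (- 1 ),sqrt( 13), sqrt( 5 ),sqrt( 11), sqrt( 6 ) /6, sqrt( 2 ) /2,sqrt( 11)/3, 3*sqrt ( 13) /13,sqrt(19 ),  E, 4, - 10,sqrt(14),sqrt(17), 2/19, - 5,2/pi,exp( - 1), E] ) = [  -  10, - 5,2/19,  exp( - 1) , sqrt( 6)/6, 2/pi, sqrt( 2)/2, 3*sqrt( 13) /13,sqrt( 11 )/3,sqrt( 5), E, E,9 * exp( - 1 ),sqrt( 11),sqrt( 13),sqrt( 14),4, sqrt( 17 ), sqrt(19 ) ]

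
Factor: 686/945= 98/135  =  2^1*3^( - 3 )*5^ ( - 1)*7^2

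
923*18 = 16614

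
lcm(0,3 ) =0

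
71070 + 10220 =81290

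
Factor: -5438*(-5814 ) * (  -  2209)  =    -  2^2*3^2 *17^1*19^1*  47^2* 2719^1 = - 69840919188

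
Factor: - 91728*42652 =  - 2^6*3^2*7^2 * 13^1*10663^1 = -  3912382656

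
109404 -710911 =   -  601507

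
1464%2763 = 1464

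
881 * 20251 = 17841131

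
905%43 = 2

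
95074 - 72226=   22848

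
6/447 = 2/149 = 0.01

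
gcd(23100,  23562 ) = 462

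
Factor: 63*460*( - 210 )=-2^3 * 3^3 * 5^2*7^2*23^1= - 6085800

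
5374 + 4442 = 9816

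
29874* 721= 21539154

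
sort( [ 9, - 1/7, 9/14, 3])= [-1/7,9/14,3,9]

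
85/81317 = 85/81317 = 0.00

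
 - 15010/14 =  - 1073 + 6/7  =  - 1072.14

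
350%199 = 151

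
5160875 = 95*54325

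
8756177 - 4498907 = 4257270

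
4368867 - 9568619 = - 5199752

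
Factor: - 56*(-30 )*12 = 2^6 * 3^2*5^1 * 7^1=20160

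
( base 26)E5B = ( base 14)3701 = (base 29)BC6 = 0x2585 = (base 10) 9605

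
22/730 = 11/365 = 0.03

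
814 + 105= 919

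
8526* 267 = 2276442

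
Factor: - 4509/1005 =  - 1503/335 = -3^2*5^(-1 )*67^(-1)*167^1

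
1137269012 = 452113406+685155606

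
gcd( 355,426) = 71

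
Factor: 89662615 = 5^1 * 7^1*19^1*73^1 * 1847^1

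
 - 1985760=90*( - 22064 )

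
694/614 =347/307 = 1.13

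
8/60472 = 1/7559 = 0.00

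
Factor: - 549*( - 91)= 49959 = 3^2*7^1*13^1*61^1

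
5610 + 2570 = 8180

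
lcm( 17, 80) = 1360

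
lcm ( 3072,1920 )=15360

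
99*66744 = 6607656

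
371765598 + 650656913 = 1022422511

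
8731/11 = 793+8/11 =793.73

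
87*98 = 8526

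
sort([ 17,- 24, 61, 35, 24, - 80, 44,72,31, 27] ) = [  -  80,  -  24, 17, 24, 27, 31, 35, 44,61, 72 ] 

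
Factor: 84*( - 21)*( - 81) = 142884 = 2^2 *3^6*7^2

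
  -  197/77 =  - 197/77 = - 2.56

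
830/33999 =830/33999 = 0.02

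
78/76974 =13/12829 = 0.00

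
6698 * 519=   3476262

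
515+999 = 1514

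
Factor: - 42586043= - 42586043^1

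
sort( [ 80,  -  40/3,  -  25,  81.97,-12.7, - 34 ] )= [ - 34, - 25, - 40/3, - 12.7, 80, 81.97 ]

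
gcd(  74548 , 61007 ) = 1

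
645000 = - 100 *(-6450)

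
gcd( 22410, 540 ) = 270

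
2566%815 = 121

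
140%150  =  140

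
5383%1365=1288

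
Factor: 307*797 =307^1*797^1=244679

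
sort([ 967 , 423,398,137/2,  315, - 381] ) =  [-381, 137/2,315, 398, 423 , 967]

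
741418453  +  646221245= 1387639698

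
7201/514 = 14 + 5/514= 14.01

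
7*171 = 1197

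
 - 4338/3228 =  - 2+353/538 = -1.34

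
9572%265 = 32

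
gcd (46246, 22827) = 1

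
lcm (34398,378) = 34398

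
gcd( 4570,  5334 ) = 2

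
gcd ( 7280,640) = 80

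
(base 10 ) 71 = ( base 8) 107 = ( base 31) 29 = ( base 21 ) 38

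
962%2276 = 962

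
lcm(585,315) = 4095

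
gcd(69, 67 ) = 1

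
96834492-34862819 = 61971673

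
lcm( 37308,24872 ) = 74616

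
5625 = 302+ 5323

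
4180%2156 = 2024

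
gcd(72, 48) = 24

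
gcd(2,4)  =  2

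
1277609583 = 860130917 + 417478666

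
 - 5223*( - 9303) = 48589569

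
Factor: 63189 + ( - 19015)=2^1*13^1*1699^1 = 44174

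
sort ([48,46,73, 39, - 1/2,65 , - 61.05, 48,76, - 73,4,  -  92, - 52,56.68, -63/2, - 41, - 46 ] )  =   [ - 92, - 73, - 61.05, - 52, - 46,  -  41, - 63/2,- 1/2,4,39,46,48,48,56.68, 65,73,76] 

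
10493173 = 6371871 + 4121302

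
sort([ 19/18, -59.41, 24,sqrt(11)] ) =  [ - 59.41, 19/18, sqrt(11), 24] 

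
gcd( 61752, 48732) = 372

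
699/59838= 233/19946= 0.01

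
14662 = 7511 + 7151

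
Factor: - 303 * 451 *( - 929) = 126950637 = 3^1*11^1*41^1*101^1*929^1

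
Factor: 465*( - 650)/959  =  -2^1 * 3^1 *5^3*7^(-1 )*13^1*31^1*137^( - 1 ) = - 302250/959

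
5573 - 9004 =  - 3431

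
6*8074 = 48444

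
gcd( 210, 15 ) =15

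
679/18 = 679/18   =  37.72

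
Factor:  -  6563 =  - 6563^1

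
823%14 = 11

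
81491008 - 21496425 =59994583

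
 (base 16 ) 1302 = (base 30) 5c6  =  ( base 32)4O2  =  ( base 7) 20121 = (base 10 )4866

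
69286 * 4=277144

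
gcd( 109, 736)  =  1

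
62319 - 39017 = 23302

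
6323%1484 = 387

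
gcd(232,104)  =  8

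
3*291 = 873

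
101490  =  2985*34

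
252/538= 126/269 =0.47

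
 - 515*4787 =  -  2465305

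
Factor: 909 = 3^2*101^1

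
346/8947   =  346/8947= 0.04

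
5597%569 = 476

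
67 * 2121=142107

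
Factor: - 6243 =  - 3^1*2081^1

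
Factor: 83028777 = 3^1 * 13^1*37^1*163^1*353^1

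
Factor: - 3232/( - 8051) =2^5*83^( - 1) * 97^(- 1)*101^1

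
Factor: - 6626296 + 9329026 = 2702730 = 2^1*3^1 * 5^1* 23^1*3917^1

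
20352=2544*8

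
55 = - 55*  ( - 1 ) 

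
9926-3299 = 6627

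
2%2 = 0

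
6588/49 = 134 + 22/49 =134.45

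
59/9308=59/9308 = 0.01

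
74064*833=61695312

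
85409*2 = 170818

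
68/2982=34/1491  =  0.02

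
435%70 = 15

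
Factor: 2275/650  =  2^ ( - 1 )*7^1 = 7/2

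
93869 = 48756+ 45113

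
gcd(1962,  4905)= 981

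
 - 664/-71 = 664/71 =9.35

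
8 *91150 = 729200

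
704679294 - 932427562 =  - 227748268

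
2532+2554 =5086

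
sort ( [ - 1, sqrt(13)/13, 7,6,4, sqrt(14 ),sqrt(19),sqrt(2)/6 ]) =[ - 1, sqrt(2 ) /6,sqrt(13)/13,sqrt( 14), 4,sqrt( 19), 6,7]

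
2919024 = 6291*464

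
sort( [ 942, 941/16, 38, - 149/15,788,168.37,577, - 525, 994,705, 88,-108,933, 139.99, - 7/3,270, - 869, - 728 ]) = [ - 869, - 728, - 525,-108  ,-149/15, - 7/3,38,941/16,88,139.99,168.37,270, 577,705,  788 , 933,942,  994]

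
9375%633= 513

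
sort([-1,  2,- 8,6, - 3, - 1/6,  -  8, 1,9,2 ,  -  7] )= [-8 , - 8, - 7,-3  ,  -  1, - 1/6,1,2, 2, 6,9]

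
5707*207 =1181349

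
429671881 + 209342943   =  639014824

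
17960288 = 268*67016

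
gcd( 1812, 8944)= 4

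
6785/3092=6785/3092=2.19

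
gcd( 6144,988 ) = 4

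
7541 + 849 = 8390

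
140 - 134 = 6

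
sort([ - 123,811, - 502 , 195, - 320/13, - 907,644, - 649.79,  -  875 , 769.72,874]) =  [-907, -875,-649.79 ,  -  502, - 123,-320/13, 195,644,769.72,811,874] 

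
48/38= 1 + 5/19  =  1.26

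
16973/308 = 55 +3/28 = 55.11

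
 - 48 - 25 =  - 73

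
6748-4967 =1781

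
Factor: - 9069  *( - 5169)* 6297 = 295188631317 = 3^3*1723^1*2099^1 * 3023^1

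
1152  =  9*128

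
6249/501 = 12 + 79/167 = 12.47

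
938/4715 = 938/4715 = 0.20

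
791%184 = 55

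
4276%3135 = 1141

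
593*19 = 11267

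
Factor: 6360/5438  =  3180/2719 = 2^2*3^1*5^1*53^1*2719^( - 1) 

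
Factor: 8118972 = 2^2 * 3^2*225527^1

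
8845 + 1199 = 10044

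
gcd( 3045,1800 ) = 15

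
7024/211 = 7024/211 = 33.29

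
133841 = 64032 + 69809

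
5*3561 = 17805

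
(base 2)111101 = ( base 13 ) 49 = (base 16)3d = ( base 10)61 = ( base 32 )1T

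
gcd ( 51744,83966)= 2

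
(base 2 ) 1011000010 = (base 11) 592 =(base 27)q4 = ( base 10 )706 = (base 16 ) 2C2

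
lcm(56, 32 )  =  224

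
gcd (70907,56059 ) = 1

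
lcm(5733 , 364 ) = 22932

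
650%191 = 77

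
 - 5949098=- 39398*151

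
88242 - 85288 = 2954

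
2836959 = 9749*291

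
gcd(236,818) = 2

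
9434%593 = 539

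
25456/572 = 44 + 72/143  =  44.50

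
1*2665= 2665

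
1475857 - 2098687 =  - 622830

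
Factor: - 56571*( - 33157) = 1875724647 =3^1 *71^1 * 109^1* 173^1*467^1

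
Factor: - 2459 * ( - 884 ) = 2173756 = 2^2*13^1 * 17^1*2459^1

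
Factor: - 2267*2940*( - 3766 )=2^3  *3^1*5^1*7^3*269^1*2267^1 = 25100314680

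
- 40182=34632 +-74814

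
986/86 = 493/43 = 11.47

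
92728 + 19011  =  111739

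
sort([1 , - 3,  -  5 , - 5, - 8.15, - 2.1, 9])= [-8.15,-5, - 5, - 3, -2.1,1,9]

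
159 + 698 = 857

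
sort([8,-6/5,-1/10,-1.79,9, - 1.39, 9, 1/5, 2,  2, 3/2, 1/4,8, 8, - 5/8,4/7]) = [-1.79,-1.39,-6/5, - 5/8,-1/10,1/5 , 1/4, 4/7,3/2, 2,2, 8,8, 8, 9,9 ]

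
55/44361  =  55/44361 = 0.00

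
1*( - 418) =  - 418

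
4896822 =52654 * 93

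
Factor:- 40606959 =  - 3^1*71^1*311^1*613^1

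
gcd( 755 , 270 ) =5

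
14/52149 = 14/52149  =  0.00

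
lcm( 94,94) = 94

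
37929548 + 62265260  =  100194808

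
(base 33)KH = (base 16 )2A5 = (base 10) 677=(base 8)1245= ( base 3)221002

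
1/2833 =1/2833  =  0.00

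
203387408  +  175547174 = 378934582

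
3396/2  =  1698 = 1698.00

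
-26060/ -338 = 13030/169 =77.10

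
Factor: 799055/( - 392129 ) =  - 5^1*317^( - 1)*1237^ (- 1 )*159811^1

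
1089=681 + 408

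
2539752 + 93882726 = 96422478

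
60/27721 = 60/27721 = 0.00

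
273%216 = 57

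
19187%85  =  62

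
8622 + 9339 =17961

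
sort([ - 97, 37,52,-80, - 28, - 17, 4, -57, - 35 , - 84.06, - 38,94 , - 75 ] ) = [ - 97, - 84.06, - 80, - 75,  -  57, - 38, - 35, - 28, - 17,4, 37, 52,94 ] 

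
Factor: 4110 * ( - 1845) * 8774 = - 2^2 * 3^3*5^2 * 41^2*107^1 * 137^1 = - 66532803300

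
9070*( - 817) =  - 7410190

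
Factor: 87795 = 3^2*5^1*1951^1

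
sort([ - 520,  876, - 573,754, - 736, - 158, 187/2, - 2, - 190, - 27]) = [ - 736, - 573, -520, - 190, - 158, - 27, - 2,187/2, 754,876]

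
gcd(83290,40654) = 2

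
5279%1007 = 244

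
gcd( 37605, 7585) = 5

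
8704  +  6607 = 15311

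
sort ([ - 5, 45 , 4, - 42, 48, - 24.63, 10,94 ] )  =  [ - 42,-24.63,-5, 4, 10, 45, 48,94]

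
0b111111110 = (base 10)510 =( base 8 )776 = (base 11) 424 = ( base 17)1D0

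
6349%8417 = 6349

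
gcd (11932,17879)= 19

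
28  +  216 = 244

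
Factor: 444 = 2^2* 3^1*37^1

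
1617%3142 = 1617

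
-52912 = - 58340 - -5428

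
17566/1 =17566  =  17566.00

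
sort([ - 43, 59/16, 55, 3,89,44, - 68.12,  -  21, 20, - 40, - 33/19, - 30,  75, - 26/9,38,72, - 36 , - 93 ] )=[ - 93, - 68.12, - 43 , - 40,  -  36, - 30, - 21 , - 26/9, -33/19 , 3, 59/16, 20,  38, 44,55,72,75, 89 ] 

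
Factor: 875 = 5^3*7^1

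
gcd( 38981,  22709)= 1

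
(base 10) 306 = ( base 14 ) 17C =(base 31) 9r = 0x132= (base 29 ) ag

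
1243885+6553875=7797760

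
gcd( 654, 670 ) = 2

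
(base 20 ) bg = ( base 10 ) 236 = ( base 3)22202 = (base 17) df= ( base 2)11101100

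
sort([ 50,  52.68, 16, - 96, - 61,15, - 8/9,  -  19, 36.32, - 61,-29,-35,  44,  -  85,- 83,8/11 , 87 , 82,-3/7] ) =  [ - 96,-85,-83  , -61, - 61,  -  35, - 29,-19, - 8/9, - 3/7,8/11,15,16, 36.32, 44,  50, 52.68,82,  87] 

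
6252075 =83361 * 75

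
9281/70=9281/70  =  132.59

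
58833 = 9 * 6537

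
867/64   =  867/64 = 13.55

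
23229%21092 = 2137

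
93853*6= 563118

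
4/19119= 4/19119= 0.00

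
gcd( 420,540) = 60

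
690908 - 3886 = 687022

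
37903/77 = 37903/77 = 492.25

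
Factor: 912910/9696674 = 5^1*13^( - 1)*461^(-1 )*809^( - 1 )*91291^1 = 456455/4848337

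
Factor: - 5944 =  - 2^3*743^1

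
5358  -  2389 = 2969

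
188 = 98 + 90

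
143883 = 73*1971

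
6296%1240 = 96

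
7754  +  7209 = 14963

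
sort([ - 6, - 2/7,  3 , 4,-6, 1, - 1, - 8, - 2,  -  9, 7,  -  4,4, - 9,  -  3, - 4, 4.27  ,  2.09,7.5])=[ - 9, - 9,  -  8 , - 6,-6,  -  4, - 4, - 3, - 2, - 1,  -  2/7, 1,2.09,3,4,4,4.27 , 7,7.5] 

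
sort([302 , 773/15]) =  [773/15,302]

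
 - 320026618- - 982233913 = 662207295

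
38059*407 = 15490013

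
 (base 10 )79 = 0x4f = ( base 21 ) 3G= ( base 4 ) 1033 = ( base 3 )2221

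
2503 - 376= 2127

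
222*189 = 41958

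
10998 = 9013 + 1985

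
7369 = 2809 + 4560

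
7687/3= 2562 + 1/3 = 2562.33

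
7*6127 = 42889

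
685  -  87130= - 86445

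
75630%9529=8927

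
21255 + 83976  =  105231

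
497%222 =53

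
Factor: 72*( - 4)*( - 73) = 21024= 2^5*3^2 *73^1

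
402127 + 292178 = 694305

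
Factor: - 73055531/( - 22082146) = 2^( - 1)* 47^1 * 89^(-1 )*103^1*131^( -1 )*947^( - 1)*15091^1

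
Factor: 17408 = 2^10*17^1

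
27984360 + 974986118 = 1002970478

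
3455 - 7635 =-4180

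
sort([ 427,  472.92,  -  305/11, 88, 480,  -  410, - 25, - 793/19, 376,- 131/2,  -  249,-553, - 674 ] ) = [-674, - 553 , - 410,- 249, - 131/2,  -  793/19, -305/11, - 25,88,376, 427, 472.92,  480]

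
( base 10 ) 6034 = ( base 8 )13622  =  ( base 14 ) 22b0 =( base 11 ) 4596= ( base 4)1132102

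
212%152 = 60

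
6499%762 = 403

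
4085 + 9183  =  13268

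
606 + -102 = 504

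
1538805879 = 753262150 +785543729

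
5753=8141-2388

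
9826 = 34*289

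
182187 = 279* 653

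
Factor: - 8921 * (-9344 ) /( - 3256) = -947248/37 = - 2^4*37^( - 1 )*73^1* 811^1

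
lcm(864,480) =4320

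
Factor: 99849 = 3^1 * 83^1 * 401^1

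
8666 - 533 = 8133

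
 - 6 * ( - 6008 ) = 36048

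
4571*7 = 31997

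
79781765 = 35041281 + 44740484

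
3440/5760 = 43/72 = 0.60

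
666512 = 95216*7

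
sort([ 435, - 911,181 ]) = [ - 911,  181, 435 ] 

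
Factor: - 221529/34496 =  - 2^( - 6 )*3^1*137^1 = - 411/64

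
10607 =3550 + 7057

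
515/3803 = 515/3803=0.14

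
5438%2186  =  1066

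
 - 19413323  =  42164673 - 61577996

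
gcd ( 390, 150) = 30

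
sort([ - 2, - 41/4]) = [- 41/4,-2] 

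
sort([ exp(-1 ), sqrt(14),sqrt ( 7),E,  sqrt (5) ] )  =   [exp(-1), sqrt(5), sqrt( 7),E, sqrt(14 )]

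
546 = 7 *78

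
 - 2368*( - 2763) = 6542784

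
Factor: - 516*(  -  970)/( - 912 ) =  - 2^(-1 )*5^1*19^ (  -  1)*43^1*97^1 = -20855/38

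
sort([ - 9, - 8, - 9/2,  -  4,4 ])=[ - 9,  -  8, - 9/2,  -  4, 4 ]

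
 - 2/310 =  - 1/155 = - 0.01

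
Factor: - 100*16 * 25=-40000 = -2^6 * 5^4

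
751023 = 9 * 83447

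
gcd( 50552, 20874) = 142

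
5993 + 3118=9111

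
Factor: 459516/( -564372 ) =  - 149/183 =- 3^( - 1 )*61^( - 1)*149^1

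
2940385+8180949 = 11121334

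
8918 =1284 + 7634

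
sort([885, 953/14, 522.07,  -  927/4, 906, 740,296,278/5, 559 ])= [ - 927/4,278/5, 953/14,  296, 522.07, 559, 740, 885,906 ]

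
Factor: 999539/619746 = 2^(  -  1 )*3^(  -  1 )*41^1*24379^1*103291^( - 1 ) 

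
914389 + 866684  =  1781073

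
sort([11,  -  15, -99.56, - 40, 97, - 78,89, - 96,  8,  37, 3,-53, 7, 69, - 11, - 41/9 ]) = [-99.56,-96, - 78,-53, - 40,- 15,-11, - 41/9, 3,7, 8,11,37,69,89, 97 ] 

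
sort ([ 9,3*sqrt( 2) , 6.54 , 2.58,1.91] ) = [ 1.91 , 2.58, 3*sqrt( 2)  ,  6.54,9]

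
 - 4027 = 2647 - 6674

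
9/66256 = 9/66256= 0.00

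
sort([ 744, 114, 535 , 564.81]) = [ 114, 535, 564.81,744]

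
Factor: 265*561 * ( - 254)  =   - 2^1*3^1*5^1*11^1*17^1*53^1*127^1 = - 37760910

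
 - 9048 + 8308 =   -  740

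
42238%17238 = 7762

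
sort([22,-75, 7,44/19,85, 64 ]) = [ - 75, 44/19 , 7, 22, 64,85 ]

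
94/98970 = 47/49485= 0.00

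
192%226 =192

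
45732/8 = 11433/2 = 5716.50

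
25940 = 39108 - 13168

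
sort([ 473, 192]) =[ 192, 473]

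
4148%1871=406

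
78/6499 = 78/6499 =0.01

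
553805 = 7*79115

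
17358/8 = 2169 + 3/4 = 2169.75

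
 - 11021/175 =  - 63 + 4/175 = -  62.98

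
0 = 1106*0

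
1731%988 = 743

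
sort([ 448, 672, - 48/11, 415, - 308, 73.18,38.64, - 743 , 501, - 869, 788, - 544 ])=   [ - 869, - 743, - 544, - 308,-48/11, 38.64,  73.18,415 , 448, 501, 672,788 ]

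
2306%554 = 90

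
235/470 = 1/2=0.50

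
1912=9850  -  7938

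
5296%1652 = 340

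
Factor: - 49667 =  - 49667^1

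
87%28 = 3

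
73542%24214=900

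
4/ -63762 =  - 1 + 31879/31881= - 0.00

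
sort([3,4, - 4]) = [ - 4, 3, 4 ]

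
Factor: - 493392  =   -2^4*3^1*19^1*541^1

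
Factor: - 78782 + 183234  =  2^2*26113^1 = 104452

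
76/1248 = 19/312 = 0.06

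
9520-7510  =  2010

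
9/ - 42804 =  -1/4756 = - 0.00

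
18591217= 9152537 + 9438680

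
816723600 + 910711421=1727435021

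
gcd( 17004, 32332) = 4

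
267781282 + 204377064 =472158346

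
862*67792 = 58436704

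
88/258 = 44/129 = 0.34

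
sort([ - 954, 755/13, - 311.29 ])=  [-954,-311.29, 755/13 ]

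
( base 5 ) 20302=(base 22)2g7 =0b10100101111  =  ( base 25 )232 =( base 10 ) 1327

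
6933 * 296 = 2052168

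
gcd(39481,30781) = 1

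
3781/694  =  3781/694 = 5.45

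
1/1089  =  1/1089 = 0.00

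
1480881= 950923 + 529958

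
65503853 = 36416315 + 29087538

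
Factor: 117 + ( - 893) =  - 2^3*97^1  =  - 776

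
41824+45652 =87476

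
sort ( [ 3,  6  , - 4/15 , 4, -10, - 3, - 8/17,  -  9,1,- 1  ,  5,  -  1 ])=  [ - 10, - 9, - 3, - 1, - 1, - 8/17, - 4/15, 1, 3,  4, 5,6]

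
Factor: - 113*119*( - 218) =2931446=2^1*7^1* 17^1*109^1*113^1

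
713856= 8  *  89232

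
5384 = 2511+2873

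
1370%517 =336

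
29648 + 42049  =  71697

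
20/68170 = 2/6817 = 0.00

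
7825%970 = 65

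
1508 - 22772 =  - 21264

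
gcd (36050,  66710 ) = 70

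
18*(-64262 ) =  - 1156716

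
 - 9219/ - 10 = 921+ 9/10 = 921.90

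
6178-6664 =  - 486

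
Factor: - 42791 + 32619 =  - 2^2 *2543^1 = - 10172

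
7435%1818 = 163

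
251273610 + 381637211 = 632910821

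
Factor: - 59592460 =- 2^2*5^1*2979623^1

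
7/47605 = 7/47605 = 0.00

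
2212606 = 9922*223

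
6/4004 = 3/2002 = 0.00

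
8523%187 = 108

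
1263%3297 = 1263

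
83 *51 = 4233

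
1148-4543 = -3395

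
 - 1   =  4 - 5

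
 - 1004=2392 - 3396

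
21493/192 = 111 + 181/192 = 111.94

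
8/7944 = 1/993 = 0.00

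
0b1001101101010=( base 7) 20330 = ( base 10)4970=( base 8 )11552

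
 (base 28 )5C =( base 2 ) 10011000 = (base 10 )152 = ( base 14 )ac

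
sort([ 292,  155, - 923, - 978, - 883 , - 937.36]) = [ - 978, - 937.36, - 923  , - 883 , 155,292]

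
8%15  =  8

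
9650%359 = 316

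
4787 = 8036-3249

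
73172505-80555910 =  - 7383405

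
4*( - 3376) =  - 13504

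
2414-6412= - 3998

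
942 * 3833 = 3610686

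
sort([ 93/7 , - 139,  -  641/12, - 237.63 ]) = [ - 237.63, - 139, - 641/12,93/7]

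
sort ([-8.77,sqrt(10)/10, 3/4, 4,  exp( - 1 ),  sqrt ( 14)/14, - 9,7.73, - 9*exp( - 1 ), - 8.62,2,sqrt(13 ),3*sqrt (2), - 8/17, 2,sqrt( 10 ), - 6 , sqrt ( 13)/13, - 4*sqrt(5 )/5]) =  [ - 9 , - 8.77, - 8.62, - 6,  -  9*  exp ( - 1),  -  4*sqrt (5 )/5, - 8/17, sqrt( 14) /14,  sqrt( 13) /13,sqrt( 10)/10, exp ( - 1 ), 3/4,2, 2, sqrt (10),  sqrt(13 ), 4 , 3*sqrt(2),7.73]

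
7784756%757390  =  210856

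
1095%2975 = 1095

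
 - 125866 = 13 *( - 9682)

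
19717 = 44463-24746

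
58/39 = 1 + 19/39= 1.49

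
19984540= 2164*9235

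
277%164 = 113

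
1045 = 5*209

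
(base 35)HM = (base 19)1D9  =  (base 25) oh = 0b1001101001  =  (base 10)617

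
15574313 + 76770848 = 92345161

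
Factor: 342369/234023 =3^2 * 19^ (  -  1 )*113^(-1 )*349^1 = 3141/2147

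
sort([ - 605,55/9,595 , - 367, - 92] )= [ - 605, - 367, -92,55/9, 595] 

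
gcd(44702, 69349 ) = 7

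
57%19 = 0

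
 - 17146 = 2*( - 8573 ) 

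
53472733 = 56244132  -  2771399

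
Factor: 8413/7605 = 3^( - 2)*  5^(  -  1 )* 13^ ( - 2 )*47^1*179^1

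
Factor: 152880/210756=140/193 = 2^2*5^1*7^1* 193^ (-1)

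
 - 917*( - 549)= 503433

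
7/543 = 7/543 = 0.01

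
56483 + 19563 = 76046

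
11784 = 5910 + 5874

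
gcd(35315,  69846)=7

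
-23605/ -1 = 23605/1= 23605.00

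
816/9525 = 272/3175 = 0.09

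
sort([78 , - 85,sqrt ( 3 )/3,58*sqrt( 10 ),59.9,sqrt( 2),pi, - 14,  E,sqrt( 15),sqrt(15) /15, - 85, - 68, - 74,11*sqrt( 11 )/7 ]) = [ - 85, - 85, - 74, - 68, - 14, sqrt(15)/15,sqrt( 3) /3,sqrt( 2 ),E, pi,sqrt( 15 ),11*sqrt( 11)/7, 59.9,78 , 58 *sqrt( 10)] 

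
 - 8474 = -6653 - 1821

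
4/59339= 4/59339 = 0.00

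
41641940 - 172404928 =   -  130762988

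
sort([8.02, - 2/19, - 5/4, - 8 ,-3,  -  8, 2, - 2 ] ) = [ - 8, - 8, - 3,-2,  -  5/4, - 2/19,2,8.02]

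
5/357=5/357 = 0.01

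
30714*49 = 1504986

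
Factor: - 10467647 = - 443^1 * 23629^1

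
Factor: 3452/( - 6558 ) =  - 1726/3279 = - 2^1 * 3^ ( - 1)*863^1 * 1093^(-1)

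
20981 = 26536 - 5555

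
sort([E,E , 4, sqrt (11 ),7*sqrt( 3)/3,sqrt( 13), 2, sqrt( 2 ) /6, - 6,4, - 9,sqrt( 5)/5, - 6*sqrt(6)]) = [ - 6*sqrt(6), - 9, -6, sqrt( 2) /6, sqrt( 5) /5, 2, E,E,sqrt ( 11),sqrt( 13), 4, 4,7*sqrt (3)/3] 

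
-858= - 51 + - 807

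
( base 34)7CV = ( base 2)10000101010011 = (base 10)8531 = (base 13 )3B63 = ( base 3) 102200222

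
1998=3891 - 1893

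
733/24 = 733/24 = 30.54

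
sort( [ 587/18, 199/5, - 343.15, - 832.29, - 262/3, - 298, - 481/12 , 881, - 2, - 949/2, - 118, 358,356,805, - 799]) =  [ - 832.29, - 799,  -  949/2, - 343.15, - 298 , - 118, - 262/3, - 481/12, - 2,587/18,199/5, 356 , 358, 805, 881]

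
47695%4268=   747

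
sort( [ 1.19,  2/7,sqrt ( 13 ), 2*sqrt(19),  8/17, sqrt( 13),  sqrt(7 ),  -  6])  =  [ - 6,2/7, 8/17, 1.19,sqrt( 7 ),  sqrt( 13), sqrt( 13 ),2*sqrt( 19 ) ]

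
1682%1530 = 152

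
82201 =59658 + 22543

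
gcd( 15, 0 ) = 15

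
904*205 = 185320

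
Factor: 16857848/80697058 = 2^2*7^1 * 13^( - 1)*53^( - 1)*157^(- 1 )*373^( - 1 )*461^1*653^1=8428924/40348529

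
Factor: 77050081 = 2557^1 * 30133^1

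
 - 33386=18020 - 51406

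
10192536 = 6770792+3421744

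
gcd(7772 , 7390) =2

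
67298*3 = 201894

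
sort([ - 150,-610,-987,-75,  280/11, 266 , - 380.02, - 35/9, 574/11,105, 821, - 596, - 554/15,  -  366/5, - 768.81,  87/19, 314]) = [ - 987, - 768.81 , - 610, - 596, - 380.02,  -  150,-75, - 366/5, - 554/15, - 35/9, 87/19,280/11, 574/11,105,266, 314, 821 ] 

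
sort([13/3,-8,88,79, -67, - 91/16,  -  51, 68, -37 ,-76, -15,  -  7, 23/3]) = [ - 76, - 67, -51, - 37 ,-15, - 8,  -  7, -91/16,  13/3,  23/3, 68,79,  88] 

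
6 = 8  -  2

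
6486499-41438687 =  - 34952188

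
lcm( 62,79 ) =4898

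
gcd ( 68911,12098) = 1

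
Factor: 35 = 5^1*  7^1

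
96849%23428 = 3137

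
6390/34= 187 + 16/17 = 187.94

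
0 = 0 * 4973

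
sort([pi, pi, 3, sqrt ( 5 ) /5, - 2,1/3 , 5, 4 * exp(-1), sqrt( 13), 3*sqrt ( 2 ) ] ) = [ - 2,1/3,  sqrt(5 ) /5,4*exp(-1), 3,pi,pi , sqrt(13 ), 3*sqrt(2), 5 ] 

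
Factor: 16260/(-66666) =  - 2^1*5^1 * 41^(- 1 ) = -  10/41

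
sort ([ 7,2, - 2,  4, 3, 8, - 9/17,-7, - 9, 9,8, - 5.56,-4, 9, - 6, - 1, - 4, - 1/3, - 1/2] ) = [ - 9, - 7, - 6, - 5.56, - 4, - 4,  -  2,-1,-9/17,  -  1/2,-1/3,2,3,4, 7,8 , 8,9, 9] 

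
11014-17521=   -  6507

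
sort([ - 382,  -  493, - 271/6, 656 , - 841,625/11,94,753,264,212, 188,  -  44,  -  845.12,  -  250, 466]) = [ - 845.12, - 841,-493, - 382, - 250,-271/6, - 44,625/11,94 , 188,212, 264, 466,656 , 753] 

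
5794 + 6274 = 12068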